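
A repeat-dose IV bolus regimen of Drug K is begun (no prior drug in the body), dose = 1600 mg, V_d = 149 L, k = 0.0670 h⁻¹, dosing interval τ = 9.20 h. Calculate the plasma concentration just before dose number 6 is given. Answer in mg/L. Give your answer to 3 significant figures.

12.0 mg/L

C₀ per dose = Dose / Vd = 1600 / 149 = 10.74 mg/L
Fraction remaining after one interval: r = e^(−kτ) = e^(−0.06700 × 9.20) = 0.5399
Before dose 6, 5 doses have been given (aged 1τ, 2τ, 3τ, 4τ, 5τ).
C_trough = C₀ × (r + r² + … + r^5) = C₀ × r(1−r^5)/(1−r)
        = 10.74 × 0.5399 × (1 − 0.04587) / (1 − 0.5399) = 12.02 mg/L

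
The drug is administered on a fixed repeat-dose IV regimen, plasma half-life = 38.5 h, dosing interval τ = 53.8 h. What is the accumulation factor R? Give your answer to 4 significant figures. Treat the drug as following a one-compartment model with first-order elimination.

k = ln2 / t½ = 0.693147 / 38.5 = 0.01800 h⁻¹
e^(−kτ) = e^(−0.01800 × 53.8) = 0.3797
Accumulation ratio R = 1 / (1 − e^(−kτ)) = 1 / (1 − 0.3797) = 1.612

1.612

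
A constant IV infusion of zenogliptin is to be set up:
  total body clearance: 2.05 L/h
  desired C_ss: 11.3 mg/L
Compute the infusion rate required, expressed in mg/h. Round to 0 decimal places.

23 mg/h

At steady state, infusion rate R₀ = Css × CL = 11.3 × 2.050 = 23.17 mg/h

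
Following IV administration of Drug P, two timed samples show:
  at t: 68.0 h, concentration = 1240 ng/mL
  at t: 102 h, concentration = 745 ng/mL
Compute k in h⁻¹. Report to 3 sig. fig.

k = ln(C₁/C₂) / (t₂ − t₁) = ln(1240/745) / (102 − 68.0)
  = 0.5095 / 34.00 = 0.01499 h⁻¹

0.0150 h⁻¹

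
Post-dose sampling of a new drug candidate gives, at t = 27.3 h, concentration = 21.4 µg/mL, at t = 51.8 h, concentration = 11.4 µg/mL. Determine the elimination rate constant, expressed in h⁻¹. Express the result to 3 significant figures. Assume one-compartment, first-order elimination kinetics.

0.0257 h⁻¹

k = ln(C₁/C₂) / (t₂ − t₁) = ln(21.4/11.4) / (51.8 − 27.3)
  = 0.6298 / 24.50 = 0.02571 h⁻¹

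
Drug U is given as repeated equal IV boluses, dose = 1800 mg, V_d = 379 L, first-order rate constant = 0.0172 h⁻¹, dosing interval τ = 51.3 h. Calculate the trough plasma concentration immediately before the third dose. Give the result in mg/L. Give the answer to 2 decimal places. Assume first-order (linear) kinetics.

C₀ per dose = Dose / Vd = 1800 / 379 = 4.749 mg/L
Fraction remaining after one interval: r = e^(−kτ) = e^(−0.01720 × 51.3) = 0.4138
Before dose 3, 2 doses have been given (aged 1τ, 2τ).
C_trough = C₀ × (r + r²) = 4.749 × (0.4138 + 0.1712) = 2.778 mg/L

2.78 mg/L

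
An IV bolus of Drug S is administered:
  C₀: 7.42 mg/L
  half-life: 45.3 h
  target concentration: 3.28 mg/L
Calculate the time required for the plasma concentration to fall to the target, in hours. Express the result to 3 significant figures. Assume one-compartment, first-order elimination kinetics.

k = ln2 / t½ = 0.693147 / 45.3 = 0.01530 h⁻¹
t = ln(C₀ / C) / k = ln(7.420 / 3.28) / 0.01530
  = ln(2.262) / 0.01530 = 0.8162 / 0.01530 = 53.35 h

53.4 h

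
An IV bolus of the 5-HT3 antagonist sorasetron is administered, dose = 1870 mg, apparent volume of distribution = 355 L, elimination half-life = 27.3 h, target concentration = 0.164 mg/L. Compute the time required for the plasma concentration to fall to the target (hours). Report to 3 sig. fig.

137 h

C₀ = Dose / Vd = 1870 / 355 = 5.268 mg/L
k = ln2 / t½ = 0.693147 / 27.3 = 0.02539 h⁻¹
t = ln(C₀ / C) / k = ln(5.268 / 0.164) / 0.02539
  = ln(32.12) / 0.02539 = 3.469 / 0.02539 = 136.6 h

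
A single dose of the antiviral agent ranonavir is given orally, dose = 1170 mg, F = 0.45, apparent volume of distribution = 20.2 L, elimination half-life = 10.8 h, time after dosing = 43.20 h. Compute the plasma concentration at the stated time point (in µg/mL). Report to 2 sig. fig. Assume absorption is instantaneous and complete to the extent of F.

1.6 µg/mL

Amount reaching circulation = F × Dose = 0.45 × 1170 = 526.5 mg
C₀ = F·Dose / Vd = 526.5 / 20.2 = 26.06 mg/L
k = ln2 / t½ = 0.693147 / 10.8 = 0.06418 h⁻¹
t / t½ = 43.20 / 10.8 = 4 half-lives
C = C₀ × (1/2)^4 = 26.06 × 0.06250 = 1.629 mg/L
(1.629 mg/L = 1.629 µg/mL)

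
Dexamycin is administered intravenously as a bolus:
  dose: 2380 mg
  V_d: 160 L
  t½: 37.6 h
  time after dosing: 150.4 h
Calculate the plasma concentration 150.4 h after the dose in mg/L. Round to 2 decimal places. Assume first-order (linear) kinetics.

C₀ = Dose / Vd = 2380 / 160 = 14.88 mg/L
k = ln2 / t½ = 0.693147 / 37.6 = 0.01843 h⁻¹
t / t½ = 150.4 / 37.6 = 4 half-lives
C = C₀ × (1/2)^4 = 14.88 × 0.06250 = 0.9300 mg/L

0.93 mg/L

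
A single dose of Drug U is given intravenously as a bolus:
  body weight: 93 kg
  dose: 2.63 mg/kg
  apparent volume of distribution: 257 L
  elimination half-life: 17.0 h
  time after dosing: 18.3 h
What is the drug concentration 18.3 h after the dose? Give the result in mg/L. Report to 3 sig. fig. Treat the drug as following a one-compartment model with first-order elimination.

0.451 mg/L

Total dose = 2.63 × 93 = 244.6 mg
C₀ = Dose / Vd = 244.6 / 257 = 0.9518 mg/L
k = ln2 / t½ = 0.693147 / 17.0 = 0.04077 h⁻¹
C = C₀ · e^(−k·t) = 0.9518 × e^(−0.04077 × 18.3)
  = 0.9518 × 0.4742 = 0.4513 mg/L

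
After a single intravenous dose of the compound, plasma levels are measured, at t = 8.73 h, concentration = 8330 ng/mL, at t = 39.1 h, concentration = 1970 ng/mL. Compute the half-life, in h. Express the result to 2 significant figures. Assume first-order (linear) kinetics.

15 h

k = ln(C₁/C₂) / (t₂ − t₁) = ln(8330/1970) / (39.1 − 8.73)
  = 1.442 / 30.37 = 0.04748 h⁻¹
t½ = ln2 / k = 0.693147 / 0.04748 = 14.60 h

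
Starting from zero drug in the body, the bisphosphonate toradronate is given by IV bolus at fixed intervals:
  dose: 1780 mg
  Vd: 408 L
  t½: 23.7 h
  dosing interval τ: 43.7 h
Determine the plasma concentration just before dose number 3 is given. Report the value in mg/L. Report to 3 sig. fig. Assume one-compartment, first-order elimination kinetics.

C₀ per dose = Dose / Vd = 1780 / 408 = 4.363 mg/L
k = ln2 / t½ = 0.693147 / 23.7 = 0.02925 h⁻¹
Fraction remaining after one interval: r = e^(−kτ) = e^(−0.02925 × 43.7) = 0.2785
Before dose 3, 2 doses have been given (aged 1τ, 2τ).
C_trough = C₀ × (r + r²) = 4.363 × (0.2785 + 0.07756) = 1.553 mg/L

1.55 mg/L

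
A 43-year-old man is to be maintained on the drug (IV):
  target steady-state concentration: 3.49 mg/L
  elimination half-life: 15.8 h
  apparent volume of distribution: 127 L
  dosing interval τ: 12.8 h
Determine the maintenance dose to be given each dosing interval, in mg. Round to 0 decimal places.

k = ln2 / t½ = 0.693147 / 15.8 = 0.04387 h⁻¹
CL = k × Vd = 0.04387 × 127 = 5.571 L/h
At steady state, Dose/τ = Css × CL.
Dose = Css × CL × τ = 3.49 × 5.571 × 12.8 = 248.9 mg

249 mg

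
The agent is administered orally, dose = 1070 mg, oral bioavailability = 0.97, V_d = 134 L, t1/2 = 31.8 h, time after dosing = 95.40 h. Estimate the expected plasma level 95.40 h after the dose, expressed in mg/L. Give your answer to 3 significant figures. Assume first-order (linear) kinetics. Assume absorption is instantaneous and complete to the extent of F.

0.968 mg/L

Amount reaching circulation = F × Dose = 0.97 × 1070 = 1038 mg
C₀ = F·Dose / Vd = 1038 / 134 = 7.746 mg/L
k = ln2 / t½ = 0.693147 / 31.8 = 0.02180 h⁻¹
t / t½ = 95.40 / 31.8 = 3 half-lives
C = C₀ × (1/2)^3 = 7.746 × 0.1250 = 0.9683 mg/L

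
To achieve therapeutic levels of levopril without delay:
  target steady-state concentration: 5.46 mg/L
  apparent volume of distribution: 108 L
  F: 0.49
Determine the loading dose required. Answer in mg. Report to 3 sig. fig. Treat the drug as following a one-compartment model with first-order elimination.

LD = Css × Vd / F = 5.46 × 108 / 0.49 = 1203 mg

1200 mg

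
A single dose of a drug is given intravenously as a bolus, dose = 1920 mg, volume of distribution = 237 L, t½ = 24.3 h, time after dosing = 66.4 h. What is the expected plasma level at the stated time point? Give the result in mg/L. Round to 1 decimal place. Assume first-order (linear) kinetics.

C₀ = Dose / Vd = 1920 / 237 = 8.101 mg/L
k = ln2 / t½ = 0.693147 / 24.3 = 0.02852 h⁻¹
C = C₀ · e^(−k·t) = 8.101 × e^(−0.02852 × 66.4)
  = 8.101 × 0.1505 = 1.219 mg/L

1.2 mg/L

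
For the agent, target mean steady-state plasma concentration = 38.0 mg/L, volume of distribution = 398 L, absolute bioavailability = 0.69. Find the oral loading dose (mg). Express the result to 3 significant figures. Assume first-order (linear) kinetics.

21900 mg

LD = Css × Vd / F = 38.0 × 398 / 0.69 = 21920 mg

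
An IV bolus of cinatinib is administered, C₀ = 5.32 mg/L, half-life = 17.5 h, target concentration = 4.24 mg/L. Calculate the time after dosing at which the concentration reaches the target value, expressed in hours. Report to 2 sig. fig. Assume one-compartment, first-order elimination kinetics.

k = ln2 / t½ = 0.693147 / 17.5 = 0.03961 h⁻¹
t = ln(C₀ / C) / k = ln(5.320 / 4.24) / 0.03961
  = ln(1.255) / 0.03961 = 0.2271 / 0.03961 = 5.733 h

5.7 h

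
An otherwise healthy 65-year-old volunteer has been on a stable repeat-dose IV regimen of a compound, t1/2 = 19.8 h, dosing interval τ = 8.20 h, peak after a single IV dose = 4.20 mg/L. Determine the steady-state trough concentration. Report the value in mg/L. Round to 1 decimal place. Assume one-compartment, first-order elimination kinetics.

12.6 mg/L

k = ln2 / t½ = 0.693147 / 19.8 = 0.03501 h⁻¹
e^(−kτ) = e^(−0.03501 × 8.20) = 0.7505
Accumulation ratio R = 1 / (1 − e^(−kτ)) = 1 / (1 − 0.7505) = 4.008
Steady-state trough = C₀ × R × e^(−kτ) = 4.20 × 4.008 × 0.7505 = 12.63 mg/L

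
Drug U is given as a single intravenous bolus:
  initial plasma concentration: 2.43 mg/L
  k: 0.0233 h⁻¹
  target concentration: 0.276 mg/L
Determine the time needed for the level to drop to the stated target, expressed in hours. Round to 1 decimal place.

93.4 h

t = ln(C₀ / C) / k = ln(2.430 / 0.276) / 0.02330
  = ln(8.804) / 0.02330 = 2.175 / 0.02330 = 93.35 h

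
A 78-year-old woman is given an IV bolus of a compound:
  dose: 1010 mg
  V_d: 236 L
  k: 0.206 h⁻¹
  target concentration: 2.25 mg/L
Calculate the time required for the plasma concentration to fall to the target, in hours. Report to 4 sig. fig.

C₀ = Dose / Vd = 1010 / 236 = 4.280 mg/L
t = ln(C₀ / C) / k = ln(4.280 / 2.25) / 0.2060
  = ln(1.902) / 0.2060 = 0.6429 / 0.2060 = 3.121 h

3.121 h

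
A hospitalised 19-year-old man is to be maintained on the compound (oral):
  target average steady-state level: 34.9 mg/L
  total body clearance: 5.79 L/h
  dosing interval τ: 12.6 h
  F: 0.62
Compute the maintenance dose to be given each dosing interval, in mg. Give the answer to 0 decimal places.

4107 mg

At steady state, F × (Dose/τ) = Css × CL.
Dose = Css × CL × τ / F = 34.9 × 5.790 × 12.6 / 0.62 = 4107 mg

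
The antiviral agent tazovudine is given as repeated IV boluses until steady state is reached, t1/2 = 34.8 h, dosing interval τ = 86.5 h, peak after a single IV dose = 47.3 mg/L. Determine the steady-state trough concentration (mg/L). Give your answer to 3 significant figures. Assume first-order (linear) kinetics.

10.3 mg/L

k = ln2 / t½ = 0.693147 / 34.8 = 0.01992 h⁻¹
e^(−kτ) = e^(−0.01992 × 86.5) = 0.1785
Accumulation ratio R = 1 / (1 − e^(−kτ)) = 1 / (1 − 0.1785) = 1.217
Steady-state trough = C₀ × R × e^(−kτ) = 47.3 × 1.217 × 0.1785 = 10.28 mg/L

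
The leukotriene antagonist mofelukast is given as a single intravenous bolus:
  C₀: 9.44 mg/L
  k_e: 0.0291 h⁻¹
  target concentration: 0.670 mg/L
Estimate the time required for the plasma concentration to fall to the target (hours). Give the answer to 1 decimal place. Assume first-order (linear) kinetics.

t = ln(C₀ / C) / k = ln(9.440 / 0.670) / 0.02910
  = ln(14.09) / 0.02910 = 2.645 / 0.02910 = 90.89 h

90.9 h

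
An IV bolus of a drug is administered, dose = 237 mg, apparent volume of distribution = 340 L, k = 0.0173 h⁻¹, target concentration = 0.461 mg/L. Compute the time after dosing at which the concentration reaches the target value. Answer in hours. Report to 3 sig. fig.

23.9 h

C₀ = Dose / Vd = 237.0 / 340 = 0.6971 mg/L
t = ln(C₀ / C) / k = ln(0.6971 / 0.461) / 0.01730
  = ln(1.512) / 0.01730 = 0.4134 / 0.01730 = 23.90 h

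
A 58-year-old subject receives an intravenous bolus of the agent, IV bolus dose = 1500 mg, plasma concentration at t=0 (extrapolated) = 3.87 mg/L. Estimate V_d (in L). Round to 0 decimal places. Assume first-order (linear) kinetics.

Vd = Dose / C₀ = 1500 / 3.87 = 387.6 L

388 L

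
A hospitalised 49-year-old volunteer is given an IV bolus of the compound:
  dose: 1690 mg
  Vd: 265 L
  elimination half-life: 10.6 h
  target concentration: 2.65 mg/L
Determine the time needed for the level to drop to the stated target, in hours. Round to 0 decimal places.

C₀ = Dose / Vd = 1690 / 265 = 6.377 mg/L
k = ln2 / t½ = 0.693147 / 10.6 = 0.06539 h⁻¹
t = ln(C₀ / C) / k = ln(6.377 / 2.65) / 0.06539
  = ln(2.406) / 0.06539 = 0.8780 / 0.06539 = 13.43 h

13 h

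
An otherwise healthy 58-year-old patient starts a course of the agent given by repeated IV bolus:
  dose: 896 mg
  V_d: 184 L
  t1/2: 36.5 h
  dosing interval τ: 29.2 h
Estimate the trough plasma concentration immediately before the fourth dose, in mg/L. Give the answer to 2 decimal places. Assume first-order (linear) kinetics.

C₀ per dose = Dose / Vd = 896 / 184 = 4.870 mg/L
k = ln2 / t½ = 0.693147 / 36.5 = 0.01899 h⁻¹
Fraction remaining after one interval: r = e^(−kτ) = e^(−0.01899 × 29.2) = 0.5744
Before dose 4, 3 doses have been given (aged 1τ, 2τ, 3τ).
C_trough = C₀ × (r + r² + … + r^3) = C₀ × r(1−r^3)/(1−r)
        = 4.870 × 0.5744 × (1 − 0.1895) / (1 − 0.5744) = 5.327 mg/L

5.33 mg/L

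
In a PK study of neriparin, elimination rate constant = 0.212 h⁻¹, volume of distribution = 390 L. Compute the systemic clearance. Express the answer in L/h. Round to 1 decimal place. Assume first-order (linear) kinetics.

CL = k × Vd = 0.212 × 390 = 82.68 L/h

82.7 L/h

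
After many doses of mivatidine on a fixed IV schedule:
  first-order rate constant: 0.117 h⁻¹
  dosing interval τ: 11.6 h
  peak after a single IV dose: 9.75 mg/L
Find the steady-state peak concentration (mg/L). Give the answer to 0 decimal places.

13 mg/L

e^(−kτ) = e^(−0.1170 × 11.6) = 0.2574
Accumulation ratio R = 1 / (1 − e^(−kτ)) = 1 / (1 − 0.2574) = 1.347
Steady-state peak = C₀ × R = 9.75 × 1.347 = 13.13 mg/L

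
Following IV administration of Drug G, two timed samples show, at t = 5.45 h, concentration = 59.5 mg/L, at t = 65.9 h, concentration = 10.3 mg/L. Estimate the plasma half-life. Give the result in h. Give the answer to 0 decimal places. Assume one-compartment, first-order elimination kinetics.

k = ln(C₁/C₂) / (t₂ − t₁) = ln(59.5/10.3) / (65.9 − 5.45)
  = 1.754 / 60.45 = 0.02902 h⁻¹
t½ = ln2 / k = 0.693147 / 0.02902 = 23.89 h

24 h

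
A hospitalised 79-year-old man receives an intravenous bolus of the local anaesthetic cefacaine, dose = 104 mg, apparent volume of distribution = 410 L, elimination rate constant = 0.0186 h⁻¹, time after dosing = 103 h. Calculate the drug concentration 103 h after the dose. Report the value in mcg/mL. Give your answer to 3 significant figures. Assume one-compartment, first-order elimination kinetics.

C₀ = Dose / Vd = 104.0 / 410 = 0.2537 mg/L
C = C₀ · e^(−k·t) = 0.2537 × e^(−0.01860 × 103)
  = 0.2537 × 0.1472 = 0.03734 mg/L
(0.03734 mg/L = 0.03734 mcg/mL)

0.0373 mcg/mL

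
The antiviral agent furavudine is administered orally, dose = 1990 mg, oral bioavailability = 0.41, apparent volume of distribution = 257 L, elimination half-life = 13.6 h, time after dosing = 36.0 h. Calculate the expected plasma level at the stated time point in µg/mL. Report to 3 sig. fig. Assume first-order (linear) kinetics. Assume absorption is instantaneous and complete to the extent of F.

0.507 µg/mL

Amount reaching circulation = F × Dose = 0.41 × 1990 = 815.9 mg
C₀ = F·Dose / Vd = 815.9 / 257 = 3.175 mg/L
k = ln2 / t½ = 0.693147 / 13.6 = 0.05097 h⁻¹
C = C₀ · e^(−k·t) = 3.175 × e^(−0.05097 × 36.0)
  = 3.175 × 0.1596 = 0.5067 mg/L
(0.5067 mg/L = 0.5067 µg/mL)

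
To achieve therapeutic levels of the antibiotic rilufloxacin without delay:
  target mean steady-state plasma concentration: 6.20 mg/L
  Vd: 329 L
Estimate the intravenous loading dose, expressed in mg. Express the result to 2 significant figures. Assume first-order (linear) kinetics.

LD = Css × Vd = 6.20 × 329 = 2040 mg

2000 mg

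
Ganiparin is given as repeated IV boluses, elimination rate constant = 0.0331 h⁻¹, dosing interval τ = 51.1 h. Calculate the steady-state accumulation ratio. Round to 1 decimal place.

e^(−kτ) = e^(−0.03310 × 51.1) = 0.1843
Accumulation ratio R = 1 / (1 − e^(−kτ)) = 1 / (1 − 0.1843) = 1.226

1.2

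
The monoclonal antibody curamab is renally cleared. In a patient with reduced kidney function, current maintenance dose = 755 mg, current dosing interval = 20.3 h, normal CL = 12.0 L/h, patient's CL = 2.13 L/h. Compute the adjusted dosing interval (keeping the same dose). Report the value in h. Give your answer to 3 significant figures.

114 h

To keep the same average steady-state level, dosing rate must scale with clearance.
CL ratio = 2.13 / 12.0 = 0.1775
New interval (same dose) = 20.3 / 0.1775 = 114.4 h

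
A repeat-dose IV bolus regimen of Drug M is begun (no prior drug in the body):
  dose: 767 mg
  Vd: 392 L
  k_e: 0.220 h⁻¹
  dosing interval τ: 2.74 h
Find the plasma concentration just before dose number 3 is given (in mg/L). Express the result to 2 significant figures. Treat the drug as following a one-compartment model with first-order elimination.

C₀ per dose = Dose / Vd = 767 / 392 = 1.957 mg/L
Fraction remaining after one interval: r = e^(−kτ) = e^(−0.2200 × 2.74) = 0.5473
Before dose 3, 2 doses have been given (aged 1τ, 2τ).
C_trough = C₀ × (r + r²) = 1.957 × (0.5473 + 0.2995) = 1.657 mg/L

1.7 mg/L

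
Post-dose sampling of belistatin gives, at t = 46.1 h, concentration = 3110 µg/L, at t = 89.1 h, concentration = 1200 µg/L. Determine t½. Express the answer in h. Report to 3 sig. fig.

k = ln(C₁/C₂) / (t₂ − t₁) = ln(3110/1200) / (89.1 − 46.1)
  = 0.9523 / 43.00 = 0.02215 h⁻¹
t½ = ln2 / k = 0.693147 / 0.02215 = 31.29 h

31.3 h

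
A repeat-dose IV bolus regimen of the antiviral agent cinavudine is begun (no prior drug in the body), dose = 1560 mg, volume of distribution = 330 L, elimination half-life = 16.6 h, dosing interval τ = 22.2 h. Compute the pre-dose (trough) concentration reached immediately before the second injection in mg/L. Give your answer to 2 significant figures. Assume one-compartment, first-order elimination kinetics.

1.9 mg/L

C₀ per dose = Dose / Vd = 1560 / 330 = 4.727 mg/L
k = ln2 / t½ = 0.693147 / 16.6 = 0.04176 h⁻¹
Fraction remaining after one interval: r = e^(−kτ) = e^(−0.04176 × 22.2) = 0.3957
Before dose 2, 1 dose has been given (aged 1τ).
C_trough = C₀ × r = 4.727 × 0.3957 = 1.870 mg/L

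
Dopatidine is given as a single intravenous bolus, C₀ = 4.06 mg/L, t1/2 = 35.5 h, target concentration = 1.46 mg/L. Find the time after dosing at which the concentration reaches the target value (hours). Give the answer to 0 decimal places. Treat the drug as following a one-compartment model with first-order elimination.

52 h

k = ln2 / t½ = 0.693147 / 35.5 = 0.01953 h⁻¹
t = ln(C₀ / C) / k = ln(4.060 / 1.46) / 0.01953
  = ln(2.781) / 0.01953 = 1.023 / 0.01953 = 52.38 h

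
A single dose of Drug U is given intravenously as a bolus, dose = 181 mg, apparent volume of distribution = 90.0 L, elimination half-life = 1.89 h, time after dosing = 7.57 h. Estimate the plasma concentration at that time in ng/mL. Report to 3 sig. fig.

125 ng/mL

C₀ = Dose / Vd = 181.0 / 90.0 = 2.011 mg/L
k = ln2 / t½ = 0.693147 / 1.89 = 0.3667 h⁻¹
C = C₀ · e^(−k·t) = 2.011 × e^(−0.3667 × 7.57)
  = 2.011 × 0.06229 = 0.1253 mg/L
Convert: 0.1253 mg/L × 1000 = 125.3 ng/mL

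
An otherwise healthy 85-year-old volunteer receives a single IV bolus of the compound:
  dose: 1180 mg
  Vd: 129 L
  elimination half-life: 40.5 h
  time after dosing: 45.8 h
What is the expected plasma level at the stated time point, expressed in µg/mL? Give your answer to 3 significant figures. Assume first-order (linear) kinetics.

C₀ = Dose / Vd = 1180 / 129 = 9.147 mg/L
k = ln2 / t½ = 0.693147 / 40.5 = 0.01711 h⁻¹
C = C₀ · e^(−k·t) = 9.147 × e^(−0.01711 × 45.8)
  = 9.147 × 0.4567 = 4.177 mg/L
(4.177 mg/L = 4.177 µg/mL)

4.18 µg/mL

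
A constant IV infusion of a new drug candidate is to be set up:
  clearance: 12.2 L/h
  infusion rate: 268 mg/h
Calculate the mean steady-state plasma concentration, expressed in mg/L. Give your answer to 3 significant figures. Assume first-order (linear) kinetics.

22.0 mg/L

At steady state Css = R₀ / CL = 268 / 12.20 = 21.97 mg/L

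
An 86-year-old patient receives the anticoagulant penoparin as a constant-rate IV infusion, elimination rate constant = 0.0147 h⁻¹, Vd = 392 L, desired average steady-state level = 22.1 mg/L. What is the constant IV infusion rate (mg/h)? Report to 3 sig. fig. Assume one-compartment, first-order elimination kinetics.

CL = k × Vd = 0.01470 × 392 = 5.762 L/h
At steady state, infusion rate R₀ = Css × CL = 22.1 × 5.762 = 127.3 mg/h

127 mg/h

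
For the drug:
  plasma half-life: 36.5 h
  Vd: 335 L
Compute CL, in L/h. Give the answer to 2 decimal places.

6.36 L/h

k = ln2 / t½ = 0.693147 / 36.5 = 0.01899 h⁻¹
CL = k × Vd = 0.01899 × 335 = 6.362 L/h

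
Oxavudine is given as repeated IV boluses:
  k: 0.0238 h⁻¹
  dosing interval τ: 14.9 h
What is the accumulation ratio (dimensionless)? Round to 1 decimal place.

e^(−kτ) = e^(−0.02380 × 14.9) = 0.7014
Accumulation ratio R = 1 / (1 − e^(−kτ)) = 1 / (1 − 0.7014) = 3.349

3.3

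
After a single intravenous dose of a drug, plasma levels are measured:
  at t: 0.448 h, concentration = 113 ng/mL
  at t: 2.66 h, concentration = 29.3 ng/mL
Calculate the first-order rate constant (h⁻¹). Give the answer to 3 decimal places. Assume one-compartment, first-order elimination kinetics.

0.610 h⁻¹

k = ln(C₁/C₂) / (t₂ − t₁) = ln(113/29.3) / (2.66 − 0.448)
  = 1.350 / 2.212 = 0.6103 h⁻¹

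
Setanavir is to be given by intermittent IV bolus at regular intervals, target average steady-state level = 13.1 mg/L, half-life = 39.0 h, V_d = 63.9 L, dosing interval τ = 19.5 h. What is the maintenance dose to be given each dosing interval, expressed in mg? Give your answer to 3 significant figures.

290 mg

k = ln2 / t½ = 0.693147 / 39.0 = 0.01777 h⁻¹
CL = k × Vd = 0.01777 × 63.9 = 1.136 L/h
At steady state, Dose/τ = Css × CL.
Dose = Css × CL × τ = 13.1 × 1.136 × 19.5 = 290.2 mg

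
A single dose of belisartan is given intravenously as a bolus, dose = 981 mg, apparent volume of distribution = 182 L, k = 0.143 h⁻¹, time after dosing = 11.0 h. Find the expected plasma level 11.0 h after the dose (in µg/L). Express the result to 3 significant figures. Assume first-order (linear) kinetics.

1120 µg/L

C₀ = Dose / Vd = 981.0 / 182 = 5.390 mg/L
C = C₀ · e^(−k·t) = 5.390 × e^(−0.1430 × 11.0)
  = 5.390 × 0.2074 = 1.118 mg/L
Convert: 1.118 mg/L × 1000 = 1118 µg/L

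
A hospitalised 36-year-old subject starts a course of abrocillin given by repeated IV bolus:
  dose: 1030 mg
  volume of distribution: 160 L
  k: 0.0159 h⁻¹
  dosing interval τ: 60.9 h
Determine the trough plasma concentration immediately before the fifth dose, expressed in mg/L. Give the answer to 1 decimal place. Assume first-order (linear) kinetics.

C₀ per dose = Dose / Vd = 1030 / 160 = 6.438 mg/L
Fraction remaining after one interval: r = e^(−kτ) = e^(−0.01590 × 60.9) = 0.3797
Before dose 5, 4 doses have been given (aged 1τ, 2τ, 3τ, 4τ).
C_trough = C₀ × (r + r² + … + r^4) = C₀ × r(1−r^4)/(1−r)
        = 6.438 × 0.3797 × (1 − 0.02079) / (1 − 0.3797) = 3.859 mg/L

3.9 mg/L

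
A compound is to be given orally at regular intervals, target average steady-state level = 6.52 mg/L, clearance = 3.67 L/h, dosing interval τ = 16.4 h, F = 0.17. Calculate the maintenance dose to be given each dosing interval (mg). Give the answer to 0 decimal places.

At steady state, F × (Dose/τ) = Css × CL.
Dose = Css × CL × τ / F = 6.52 × 3.670 × 16.4 / 0.17 = 2308 mg

2308 mg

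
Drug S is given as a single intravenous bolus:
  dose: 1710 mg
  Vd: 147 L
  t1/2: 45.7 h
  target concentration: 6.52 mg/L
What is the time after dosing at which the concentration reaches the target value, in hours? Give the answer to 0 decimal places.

C₀ = Dose / Vd = 1710 / 147 = 11.63 mg/L
k = ln2 / t½ = 0.693147 / 45.7 = 0.01517 h⁻¹
t = ln(C₀ / C) / k = ln(11.63 / 6.52) / 0.01517
  = ln(1.784) / 0.01517 = 0.5789 / 0.01517 = 38.16 h

38 h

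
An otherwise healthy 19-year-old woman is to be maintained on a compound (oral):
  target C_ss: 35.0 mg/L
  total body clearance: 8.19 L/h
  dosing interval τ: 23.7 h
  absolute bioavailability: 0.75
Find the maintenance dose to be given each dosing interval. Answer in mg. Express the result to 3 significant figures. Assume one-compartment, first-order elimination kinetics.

9060 mg

At steady state, F × (Dose/τ) = Css × CL.
Dose = Css × CL × τ / F = 35.0 × 8.190 × 23.7 / 0.75 = 9058 mg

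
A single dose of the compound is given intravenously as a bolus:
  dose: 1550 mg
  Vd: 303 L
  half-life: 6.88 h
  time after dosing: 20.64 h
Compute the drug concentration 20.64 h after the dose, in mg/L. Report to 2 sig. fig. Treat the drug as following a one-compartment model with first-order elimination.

0.64 mg/L

C₀ = Dose / Vd = 1550 / 303 = 5.116 mg/L
k = ln2 / t½ = 0.693147 / 6.88 = 0.1007 h⁻¹
t / t½ = 20.64 / 6.88 = 3 half-lives
C = C₀ × (1/2)^3 = 5.116 × 0.1250 = 0.6395 mg/L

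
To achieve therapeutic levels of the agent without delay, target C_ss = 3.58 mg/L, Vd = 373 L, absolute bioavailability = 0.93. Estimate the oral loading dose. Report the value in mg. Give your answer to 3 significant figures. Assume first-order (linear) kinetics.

LD = Css × Vd / F = 3.58 × 373 / 0.93 = 1436 mg

1440 mg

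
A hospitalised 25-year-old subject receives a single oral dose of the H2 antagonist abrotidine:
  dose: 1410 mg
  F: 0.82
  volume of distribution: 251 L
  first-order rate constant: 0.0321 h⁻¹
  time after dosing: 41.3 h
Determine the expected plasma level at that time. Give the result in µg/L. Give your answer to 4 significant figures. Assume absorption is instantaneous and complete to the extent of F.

Amount reaching circulation = F × Dose = 0.82 × 1410 = 1156 mg
C₀ = F·Dose / Vd = 1156 / 251 = 4.606 mg/L
C = C₀ · e^(−k·t) = 4.606 × e^(−0.03210 × 41.3)
  = 4.606 × 0.2656 = 1.223 mg/L
Convert: 1.223 mg/L × 1000 = 1223 µg/L

1223 µg/L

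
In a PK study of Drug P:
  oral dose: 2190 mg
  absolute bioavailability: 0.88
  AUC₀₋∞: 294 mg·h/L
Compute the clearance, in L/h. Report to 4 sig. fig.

6.555 L/h

CL = F·Dose / AUC = 0.88 × 2190 / 294 = 6.555 L/h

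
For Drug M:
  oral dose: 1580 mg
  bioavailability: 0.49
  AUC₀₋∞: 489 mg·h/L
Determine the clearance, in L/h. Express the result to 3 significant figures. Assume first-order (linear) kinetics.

1.58 L/h

CL = F·Dose / AUC = 0.49 × 1580 / 489 = 1.583 L/h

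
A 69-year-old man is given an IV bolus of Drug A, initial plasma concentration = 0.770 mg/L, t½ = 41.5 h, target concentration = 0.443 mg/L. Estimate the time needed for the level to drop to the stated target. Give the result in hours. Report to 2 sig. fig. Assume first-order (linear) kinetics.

33 h

k = ln2 / t½ = 0.693147 / 41.5 = 0.01670 h⁻¹
t = ln(C₀ / C) / k = ln(0.7700 / 0.443) / 0.01670
  = ln(1.738) / 0.01670 = 0.5527 / 0.01670 = 33.10 h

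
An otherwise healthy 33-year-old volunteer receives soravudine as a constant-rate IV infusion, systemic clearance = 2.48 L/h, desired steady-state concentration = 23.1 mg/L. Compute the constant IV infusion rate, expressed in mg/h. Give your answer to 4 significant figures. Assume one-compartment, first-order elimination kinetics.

57.29 mg/h

At steady state, infusion rate R₀ = Css × CL = 23.1 × 2.480 = 57.29 mg/h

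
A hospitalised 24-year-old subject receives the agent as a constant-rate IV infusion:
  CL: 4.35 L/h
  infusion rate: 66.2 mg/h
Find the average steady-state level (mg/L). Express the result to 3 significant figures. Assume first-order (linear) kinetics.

At steady state Css = R₀ / CL = 66.2 / 4.350 = 15.22 mg/L

15.2 mg/L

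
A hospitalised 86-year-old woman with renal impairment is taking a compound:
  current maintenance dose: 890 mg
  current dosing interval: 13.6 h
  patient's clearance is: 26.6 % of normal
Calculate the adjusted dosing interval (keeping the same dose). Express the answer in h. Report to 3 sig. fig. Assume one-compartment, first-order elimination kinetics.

51.1 h

To keep the same average steady-state level, dosing rate must scale with clearance.
CL ratio = 26.6 / 100 = 0.2660
New interval (same dose) = 13.6 / 0.2660 = 51.13 h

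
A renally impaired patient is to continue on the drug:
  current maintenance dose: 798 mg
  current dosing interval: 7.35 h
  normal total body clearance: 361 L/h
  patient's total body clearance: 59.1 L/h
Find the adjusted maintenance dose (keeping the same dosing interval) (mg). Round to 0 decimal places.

To keep the same average steady-state level, dosing rate must scale with clearance.
CL ratio = 59.1 / 361 = 0.1637
New dose (same interval) = 798 × 0.1637 = 130.6 mg

131 mg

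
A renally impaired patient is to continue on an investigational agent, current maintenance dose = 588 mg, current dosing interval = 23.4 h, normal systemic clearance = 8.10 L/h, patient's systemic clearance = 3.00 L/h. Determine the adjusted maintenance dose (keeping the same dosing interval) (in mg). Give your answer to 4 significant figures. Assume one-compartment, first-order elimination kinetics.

To keep the same average steady-state level, dosing rate must scale with clearance.
CL ratio = 3.00 / 8.10 = 0.3704
New dose (same interval) = 588 × 0.3704 = 217.8 mg

217.8 mg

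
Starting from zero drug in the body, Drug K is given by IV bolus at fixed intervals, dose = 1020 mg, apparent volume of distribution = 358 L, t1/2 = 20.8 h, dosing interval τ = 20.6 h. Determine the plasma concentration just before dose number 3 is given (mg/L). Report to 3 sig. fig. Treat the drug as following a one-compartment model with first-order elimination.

2.16 mg/L

C₀ per dose = Dose / Vd = 1020 / 358 = 2.849 mg/L
k = ln2 / t½ = 0.693147 / 20.8 = 0.03332 h⁻¹
Fraction remaining after one interval: r = e^(−kτ) = e^(−0.03332 × 20.6) = 0.5034
Before dose 3, 2 doses have been given (aged 1τ, 2τ).
C_trough = C₀ × (r + r²) = 2.849 × (0.5034 + 0.2534) = 2.156 mg/L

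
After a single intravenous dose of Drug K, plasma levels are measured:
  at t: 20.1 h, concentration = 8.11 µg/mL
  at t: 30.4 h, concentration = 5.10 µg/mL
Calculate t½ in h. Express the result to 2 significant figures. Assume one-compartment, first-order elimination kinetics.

15 h

k = ln(C₁/C₂) / (t₂ − t₁) = ln(8.11/5.10) / (30.4 − 20.1)
  = 0.4639 / 10.30 = 0.04504 h⁻¹
t½ = ln2 / k = 0.693147 / 0.04504 = 15.39 h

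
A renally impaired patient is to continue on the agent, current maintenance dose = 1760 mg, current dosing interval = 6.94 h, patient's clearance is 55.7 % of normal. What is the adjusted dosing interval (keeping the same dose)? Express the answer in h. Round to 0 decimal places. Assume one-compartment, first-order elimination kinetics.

To keep the same average steady-state level, dosing rate must scale with clearance.
CL ratio = 55.7 / 100 = 0.5570
New interval (same dose) = 6.94 / 0.5570 = 12.46 h

12 h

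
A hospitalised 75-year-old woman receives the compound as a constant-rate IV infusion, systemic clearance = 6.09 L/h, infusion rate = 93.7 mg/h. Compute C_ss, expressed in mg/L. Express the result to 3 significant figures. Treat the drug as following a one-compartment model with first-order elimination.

15.4 mg/L

At steady state Css = R₀ / CL = 93.7 / 6.090 = 15.39 mg/L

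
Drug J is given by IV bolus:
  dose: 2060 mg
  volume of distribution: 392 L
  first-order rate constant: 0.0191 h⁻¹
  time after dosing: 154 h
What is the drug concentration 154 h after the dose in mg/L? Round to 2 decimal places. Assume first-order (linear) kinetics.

C₀ = Dose / Vd = 2060 / 392 = 5.255 mg/L
C = C₀ · e^(−k·t) = 5.255 × e^(−0.01910 × 154)
  = 5.255 × 0.05279 = 0.2774 mg/L

0.28 mg/L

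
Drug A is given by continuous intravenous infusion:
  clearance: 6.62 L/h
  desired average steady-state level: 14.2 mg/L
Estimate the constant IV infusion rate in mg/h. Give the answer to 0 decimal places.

At steady state, infusion rate R₀ = Css × CL = 14.2 × 6.620 = 94.00 mg/h

94 mg/h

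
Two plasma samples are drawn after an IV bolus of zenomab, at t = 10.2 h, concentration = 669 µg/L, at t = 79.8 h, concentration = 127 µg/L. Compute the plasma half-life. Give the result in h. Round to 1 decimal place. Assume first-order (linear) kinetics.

29.0 h

k = ln(C₁/C₂) / (t₂ − t₁) = ln(669/127) / (79.8 − 10.2)
  = 1.662 / 69.60 = 0.02388 h⁻¹
t½ = ln2 / k = 0.693147 / 0.02388 = 29.03 h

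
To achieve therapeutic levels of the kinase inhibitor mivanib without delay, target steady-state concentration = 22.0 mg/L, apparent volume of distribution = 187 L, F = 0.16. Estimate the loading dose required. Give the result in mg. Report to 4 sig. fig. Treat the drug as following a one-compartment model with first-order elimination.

25710 mg

LD = Css × Vd / F = 22.0 × 187 / 0.16 = 25710 mg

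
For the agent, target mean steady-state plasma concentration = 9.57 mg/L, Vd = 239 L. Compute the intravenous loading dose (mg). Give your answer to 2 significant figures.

2300 mg

LD = Css × Vd = 9.57 × 239 = 2287 mg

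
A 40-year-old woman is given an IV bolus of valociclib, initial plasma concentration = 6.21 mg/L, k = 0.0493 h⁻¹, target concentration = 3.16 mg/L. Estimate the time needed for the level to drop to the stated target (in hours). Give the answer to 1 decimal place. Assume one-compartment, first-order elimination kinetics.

13.7 h

t = ln(C₀ / C) / k = ln(6.210 / 3.16) / 0.04930
  = ln(1.965) / 0.04930 = 0.6755 / 0.04930 = 13.70 h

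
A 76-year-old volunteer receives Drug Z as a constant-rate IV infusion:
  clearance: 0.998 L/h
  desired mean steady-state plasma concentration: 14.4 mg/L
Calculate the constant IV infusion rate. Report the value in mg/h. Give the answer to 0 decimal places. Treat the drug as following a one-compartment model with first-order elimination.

14 mg/h

At steady state, infusion rate R₀ = Css × CL = 14.4 × 0.9980 = 14.37 mg/h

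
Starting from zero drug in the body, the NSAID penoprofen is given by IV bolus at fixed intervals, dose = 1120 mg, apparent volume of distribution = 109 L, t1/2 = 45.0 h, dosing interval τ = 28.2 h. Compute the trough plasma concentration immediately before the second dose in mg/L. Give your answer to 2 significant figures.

C₀ per dose = Dose / Vd = 1120 / 109 = 10.28 mg/L
k = ln2 / t½ = 0.693147 / 45.0 = 0.01540 h⁻¹
Fraction remaining after one interval: r = e^(−kτ) = e^(−0.01540 × 28.2) = 0.6477
Before dose 2, 1 dose has been given (aged 1τ).
C_trough = C₀ × r = 10.28 × 0.6477 = 6.658 mg/L

6.7 mg/L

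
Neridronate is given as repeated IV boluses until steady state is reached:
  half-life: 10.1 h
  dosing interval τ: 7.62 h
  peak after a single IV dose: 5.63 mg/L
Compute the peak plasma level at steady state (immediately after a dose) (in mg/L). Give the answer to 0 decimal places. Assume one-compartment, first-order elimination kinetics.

14 mg/L

k = ln2 / t½ = 0.693147 / 10.1 = 0.06863 h⁻¹
e^(−kτ) = e^(−0.06863 × 7.62) = 0.5928
Accumulation ratio R = 1 / (1 − e^(−kτ)) = 1 / (1 − 0.5928) = 2.456
Steady-state peak = C₀ × R = 5.63 × 2.456 = 13.83 mg/L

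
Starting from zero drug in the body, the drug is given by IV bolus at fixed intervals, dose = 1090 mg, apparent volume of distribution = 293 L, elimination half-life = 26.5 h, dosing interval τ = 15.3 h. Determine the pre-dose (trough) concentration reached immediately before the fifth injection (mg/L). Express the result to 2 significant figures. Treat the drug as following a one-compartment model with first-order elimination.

6.0 mg/L

C₀ per dose = Dose / Vd = 1090 / 293 = 3.720 mg/L
k = ln2 / t½ = 0.693147 / 26.5 = 0.02616 h⁻¹
Fraction remaining after one interval: r = e^(−kτ) = e^(−0.02616 × 15.3) = 0.6702
Before dose 5, 4 doses have been given (aged 1τ, 2τ, 3τ, 4τ).
C_trough = C₀ × (r + r² + … + r^4) = C₀ × r(1−r^4)/(1−r)
        = 3.720 × 0.6702 × (1 − 0.2018) / (1 − 0.6702) = 6.034 mg/L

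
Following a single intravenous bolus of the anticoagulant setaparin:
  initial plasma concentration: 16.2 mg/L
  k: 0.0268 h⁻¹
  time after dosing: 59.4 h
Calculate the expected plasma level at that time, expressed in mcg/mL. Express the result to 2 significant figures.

C = C₀ · e^(−k·t) = 16.20 × e^(−0.02680 × 59.4)
  = 16.20 × 0.2035 = 3.297 mg/L
(3.297 mg/L = 3.297 mcg/mL)

3.3 mcg/mL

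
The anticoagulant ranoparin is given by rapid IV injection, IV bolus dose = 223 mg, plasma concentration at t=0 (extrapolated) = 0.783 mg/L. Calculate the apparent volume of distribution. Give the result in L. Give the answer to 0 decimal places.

285 L

Vd = Dose / C₀ = 223.0 / 0.783 = 284.8 L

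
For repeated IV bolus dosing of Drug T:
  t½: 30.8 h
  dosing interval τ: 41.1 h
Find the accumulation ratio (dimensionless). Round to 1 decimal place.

1.7

k = ln2 / t½ = 0.693147 / 30.8 = 0.02250 h⁻¹
e^(−kτ) = e^(−0.02250 × 41.1) = 0.3966
Accumulation ratio R = 1 / (1 − e^(−kτ)) = 1 / (1 − 0.3966) = 1.657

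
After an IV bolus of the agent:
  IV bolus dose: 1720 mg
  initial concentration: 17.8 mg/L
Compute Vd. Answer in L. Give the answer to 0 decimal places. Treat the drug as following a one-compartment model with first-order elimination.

97 L

Vd = Dose / C₀ = 1720 / 17.8 = 96.63 L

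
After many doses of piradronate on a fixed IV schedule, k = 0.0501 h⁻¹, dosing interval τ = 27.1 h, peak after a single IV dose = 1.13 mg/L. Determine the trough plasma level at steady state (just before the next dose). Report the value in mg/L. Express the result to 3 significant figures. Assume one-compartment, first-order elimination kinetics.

e^(−kτ) = e^(−0.05010 × 27.1) = 0.2572
Accumulation ratio R = 1 / (1 − e^(−kτ)) = 1 / (1 − 0.2572) = 1.346
Steady-state trough = C₀ × R × e^(−kτ) = 1.13 × 1.346 × 0.2572 = 0.3912 mg/L

0.391 mg/L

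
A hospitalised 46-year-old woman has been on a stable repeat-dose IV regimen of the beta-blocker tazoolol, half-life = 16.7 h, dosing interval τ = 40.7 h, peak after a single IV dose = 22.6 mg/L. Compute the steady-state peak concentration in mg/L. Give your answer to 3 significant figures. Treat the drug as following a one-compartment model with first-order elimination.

27.7 mg/L

k = ln2 / t½ = 0.693147 / 16.7 = 0.04151 h⁻¹
e^(−kτ) = e^(−0.04151 × 40.7) = 0.1846
Accumulation ratio R = 1 / (1 − e^(−kτ)) = 1 / (1 − 0.1846) = 1.226
Steady-state peak = C₀ × R = 22.6 × 1.226 = 27.71 mg/L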